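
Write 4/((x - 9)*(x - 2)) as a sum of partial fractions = -4/(7*(x - 2)) + 4/(7*(x - 9))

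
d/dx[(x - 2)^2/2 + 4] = x - 2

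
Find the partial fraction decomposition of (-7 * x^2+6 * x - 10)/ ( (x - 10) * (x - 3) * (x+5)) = -43/(24*(x + 5)) + 55/(56*(x - 3)) - 130/(21*(x - 10))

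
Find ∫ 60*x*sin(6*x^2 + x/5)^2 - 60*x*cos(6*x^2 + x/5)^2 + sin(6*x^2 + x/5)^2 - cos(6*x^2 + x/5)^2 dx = -5*sin(2*x*(30*x + 1)/5)/2 + C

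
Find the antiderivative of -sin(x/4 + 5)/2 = 2*cos(x/4 + 5) + C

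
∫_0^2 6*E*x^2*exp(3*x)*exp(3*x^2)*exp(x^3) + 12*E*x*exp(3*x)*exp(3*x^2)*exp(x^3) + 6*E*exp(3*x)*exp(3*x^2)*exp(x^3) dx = -2*E + 2*exp(27)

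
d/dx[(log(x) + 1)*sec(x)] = (x*log(x)*tan(x)*sec(x) + x*tan(x)*sec(x) + sec(x))/x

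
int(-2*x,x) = -x^2 + C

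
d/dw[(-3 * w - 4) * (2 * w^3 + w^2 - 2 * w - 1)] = -24*w^3 - 33*w^2 + 4*w + 11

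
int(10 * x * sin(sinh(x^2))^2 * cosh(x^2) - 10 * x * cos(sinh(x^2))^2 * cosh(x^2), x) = -5*sin(2*sinh(x^2))/2 + C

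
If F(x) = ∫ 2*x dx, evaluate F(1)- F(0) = 1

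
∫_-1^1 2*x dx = 0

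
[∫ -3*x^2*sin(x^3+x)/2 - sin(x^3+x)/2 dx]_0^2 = -1/2 + cos(10)/2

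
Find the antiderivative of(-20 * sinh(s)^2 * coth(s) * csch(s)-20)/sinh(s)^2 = 20*coth(s) + 20*csch(s) + C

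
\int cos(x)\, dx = sin(x) + C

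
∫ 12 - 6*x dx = -3*x^2 + 12*x + C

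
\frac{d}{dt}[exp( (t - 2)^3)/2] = 3*t^2*exp(t^3 - 6*t^2 + 12*t - 8)/2 - 6*t*exp(t^3 - 6*t^2 + 12*t - 8) + 6*exp(t^3 - 6*t^2 + 12*t - 8)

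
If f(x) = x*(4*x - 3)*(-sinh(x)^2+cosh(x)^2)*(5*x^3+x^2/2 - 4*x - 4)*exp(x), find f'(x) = (20*x^5 + 87*x^4 - 139*x^3/2 - 113*x^2/2 + 4*x + 12)*exp(x)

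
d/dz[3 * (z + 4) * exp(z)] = 3*z*exp(z) + 15*exp(z)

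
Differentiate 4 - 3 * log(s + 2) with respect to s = -3/(s + 2)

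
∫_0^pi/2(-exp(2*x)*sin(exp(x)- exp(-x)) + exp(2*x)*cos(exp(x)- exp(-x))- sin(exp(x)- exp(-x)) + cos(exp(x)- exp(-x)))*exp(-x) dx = -1 - sin(-exp(pi/2) + exp(-pi/2)) + cos(-exp(pi/2) + exp(-pi/2))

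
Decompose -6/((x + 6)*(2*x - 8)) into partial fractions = 3/(10*(x + 6)) - 3/(10*(x - 4))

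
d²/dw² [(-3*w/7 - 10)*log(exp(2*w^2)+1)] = (-48*w^3*exp(2*w^2) - 1120*w^2*exp(2*w^2) - 36*w*exp(4*w^2) - 36*w*exp(2*w^2) - 280*exp(4*w^2) - 280*exp(2*w^2))/(7*exp(4*w^2) + 14*exp(2*w^2) + 7)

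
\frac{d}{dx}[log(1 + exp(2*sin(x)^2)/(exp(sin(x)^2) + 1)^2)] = 4*exp(2*sin(x)^2)*sin(x)*cos(x)/(2*exp(3*sin(x)^2) + 4*exp(2*sin(x)^2) + 3*exp(sin(x)^2) + 1)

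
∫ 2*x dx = x^2 + C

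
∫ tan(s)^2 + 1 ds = tan(s) + C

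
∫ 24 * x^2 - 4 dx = 8*x^3 - 4*x + C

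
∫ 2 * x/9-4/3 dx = x^2/9 - 4*x/3 + C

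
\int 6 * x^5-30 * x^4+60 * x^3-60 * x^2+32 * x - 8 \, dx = x^6 - 6*x^5 + 15*x^4 - 20*x^3 + 16*x^2 - 8*x + C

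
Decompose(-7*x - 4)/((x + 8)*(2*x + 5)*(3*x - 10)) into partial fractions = -123/(595*(3*x - 10)) - 54/(385*(2*x + 5)) + 26/(187*(x + 8))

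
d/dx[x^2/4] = x/2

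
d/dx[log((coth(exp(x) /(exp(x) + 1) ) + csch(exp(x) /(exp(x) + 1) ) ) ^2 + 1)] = -2*(sinh(exp(x)/(exp(x) + 1)) + 2/tanh(exp(x)/(exp(x) + 1)) + 2/sinh(exp(x)/(exp(x) + 1)))*exp(x)/((exp(x) + 1)^2*(2*cosh(exp(x)/(exp(x) + 1)) + cosh(2*exp(x)/(exp(x) + 1)) + 1))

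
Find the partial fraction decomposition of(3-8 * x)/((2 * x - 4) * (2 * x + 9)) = -3/(2*x + 9) - 1/(2*(x - 2))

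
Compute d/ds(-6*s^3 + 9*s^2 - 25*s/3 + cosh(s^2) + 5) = -18*s^2 + 2*s*sinh(s^2) + 18*s - 25/3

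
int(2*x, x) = x^2 + C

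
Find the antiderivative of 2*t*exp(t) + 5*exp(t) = (2*t + 3)*exp(t) + C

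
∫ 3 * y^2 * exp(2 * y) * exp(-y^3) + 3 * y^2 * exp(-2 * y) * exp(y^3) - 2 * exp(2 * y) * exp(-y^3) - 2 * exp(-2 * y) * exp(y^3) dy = 2*sinh(y*(y^2 - 2)) + C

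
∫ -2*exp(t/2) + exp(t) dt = (exp(t/2) - 2)^2 + C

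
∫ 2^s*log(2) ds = 2^s + C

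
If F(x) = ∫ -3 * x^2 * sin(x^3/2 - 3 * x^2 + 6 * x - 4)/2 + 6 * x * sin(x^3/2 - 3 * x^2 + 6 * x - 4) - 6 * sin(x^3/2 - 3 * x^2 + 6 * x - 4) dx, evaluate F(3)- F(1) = 0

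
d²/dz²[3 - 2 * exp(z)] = -2*exp(z)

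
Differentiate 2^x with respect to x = 2^x*log(2)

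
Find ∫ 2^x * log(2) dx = 2^x + C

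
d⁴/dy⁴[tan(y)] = 24*tan(y)^5 + 40*tan(y)^3 + 16*tan(y)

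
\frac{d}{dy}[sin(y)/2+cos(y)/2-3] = -sin(y)/2 + cos(y)/2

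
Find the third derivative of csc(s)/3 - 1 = (1/3 - 2/sin(s)^2)*cos(s)/sin(s)^2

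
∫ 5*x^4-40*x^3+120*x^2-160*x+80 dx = x^5 - 10*x^4 + 40*x^3 - 80*x^2 + 80*x + C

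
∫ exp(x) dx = exp(x) + C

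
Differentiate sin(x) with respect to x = cos(x)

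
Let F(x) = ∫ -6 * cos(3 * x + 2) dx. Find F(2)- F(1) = -2*sin(8) + 2*sin(5)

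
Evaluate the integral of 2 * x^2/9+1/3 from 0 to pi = pi/3 + 2*pi^3/27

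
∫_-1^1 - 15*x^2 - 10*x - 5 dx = -20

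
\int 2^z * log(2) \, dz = 2^z + C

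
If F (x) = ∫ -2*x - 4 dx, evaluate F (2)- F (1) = -7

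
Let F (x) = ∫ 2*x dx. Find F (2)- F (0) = 4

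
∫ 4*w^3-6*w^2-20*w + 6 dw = w^4 - 2*w^3 - 10*w^2 + 6*w + C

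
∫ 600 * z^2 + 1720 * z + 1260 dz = 200*z^3 + 860*z^2 + 1260*z + C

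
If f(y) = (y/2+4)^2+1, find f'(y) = y/2 + 4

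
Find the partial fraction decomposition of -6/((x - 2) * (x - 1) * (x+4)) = -1/(5*(x + 4)) + 6/(5*(x - 1)) - 1/(x - 2)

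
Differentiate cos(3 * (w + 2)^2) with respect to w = -6*(w + 2)*sin(3*w^2 + 12*w + 12)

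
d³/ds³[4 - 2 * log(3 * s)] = -4/s^3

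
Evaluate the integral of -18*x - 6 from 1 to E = 16 - (-3*E - 1)^2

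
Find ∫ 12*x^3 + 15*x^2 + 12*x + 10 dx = 3*x^4 + 5*x^3 + 6*x^2 + 10*x + C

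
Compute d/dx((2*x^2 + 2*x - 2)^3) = 48*x^5 + 120*x^4 - 120*x^2 + 24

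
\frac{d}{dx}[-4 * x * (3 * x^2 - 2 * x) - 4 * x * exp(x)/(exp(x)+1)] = (-36*x^2*exp(2*x) - 72*x^2*exp(x) - 36*x^2 + 16*x*exp(2*x) + 28*x*exp(x) + 16*x - 4*exp(2*x) - 4*exp(x))/(exp(2*x) + 2*exp(x) + 1)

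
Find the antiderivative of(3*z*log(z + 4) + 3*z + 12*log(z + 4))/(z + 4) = 3*z*log(z + 4) + C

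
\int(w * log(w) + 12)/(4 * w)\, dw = (w + 12)*(log(w) - 1)/4 + C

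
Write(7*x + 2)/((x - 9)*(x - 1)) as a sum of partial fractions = -9/(8*(x - 1)) + 65/(8*(x - 9))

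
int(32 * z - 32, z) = 16*z^2 - 32*z + C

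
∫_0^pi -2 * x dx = -pi^2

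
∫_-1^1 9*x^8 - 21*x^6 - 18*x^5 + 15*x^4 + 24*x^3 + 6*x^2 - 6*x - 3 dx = 0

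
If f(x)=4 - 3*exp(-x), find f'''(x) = 3*exp(-x)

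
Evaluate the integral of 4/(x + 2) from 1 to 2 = -4*log(3) + 8*log(2)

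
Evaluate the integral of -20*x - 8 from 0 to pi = (-1 + 5*pi)*(-2*pi - 2) - 2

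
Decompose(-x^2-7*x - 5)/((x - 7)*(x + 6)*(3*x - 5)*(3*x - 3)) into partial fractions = 175/(736*(3*x - 5)) - 1/(6279*(x + 6)) - 13/(252*(x - 1)) - 103/(3744*(x - 7))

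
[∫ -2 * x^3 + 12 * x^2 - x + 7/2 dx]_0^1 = 13/2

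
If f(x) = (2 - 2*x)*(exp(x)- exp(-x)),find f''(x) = (-2*x*exp(2*x) + 2*x - 2*exp(2*x) - 6)*exp(-x)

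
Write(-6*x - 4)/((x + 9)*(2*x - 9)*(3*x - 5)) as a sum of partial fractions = 63/(272*(3*x - 5)) - 124/(459*(2*x - 9)) + 25/(432*(x + 9))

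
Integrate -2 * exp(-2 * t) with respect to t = exp(-2*t) + C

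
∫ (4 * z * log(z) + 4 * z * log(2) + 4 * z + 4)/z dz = 4*(z + 1)*log(2*z) + C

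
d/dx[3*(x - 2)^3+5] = 9*x^2 - 36*x + 36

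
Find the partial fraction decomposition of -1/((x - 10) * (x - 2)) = 1/(8*(x - 2)) - 1/(8*(x - 10))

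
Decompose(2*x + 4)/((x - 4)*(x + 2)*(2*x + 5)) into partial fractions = -4/(13*(2*x + 5)) + 2/(13*(x - 4))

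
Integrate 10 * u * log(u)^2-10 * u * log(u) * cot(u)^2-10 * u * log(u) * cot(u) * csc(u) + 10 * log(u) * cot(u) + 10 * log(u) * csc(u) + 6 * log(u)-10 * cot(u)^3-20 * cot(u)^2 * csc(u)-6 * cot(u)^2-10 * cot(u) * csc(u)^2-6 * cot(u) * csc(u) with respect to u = 6*u*log(u) + 5*(u*log(u) + cot(u) + csc(u))^2 + 6*cot(u) + 6*csc(u) + C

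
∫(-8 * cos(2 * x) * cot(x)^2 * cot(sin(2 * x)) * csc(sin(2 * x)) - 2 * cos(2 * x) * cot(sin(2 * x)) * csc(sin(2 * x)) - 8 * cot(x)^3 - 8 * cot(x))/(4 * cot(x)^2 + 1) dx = log(4*cot(x)^2 + 1) + csc(sin(2*x)) + C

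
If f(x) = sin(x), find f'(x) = cos(x)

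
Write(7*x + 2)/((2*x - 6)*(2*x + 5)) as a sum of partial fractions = 31/(22*(2*x + 5)) + 23/(22*(x - 3))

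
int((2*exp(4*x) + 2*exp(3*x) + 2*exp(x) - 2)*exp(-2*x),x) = (exp(2*x) + exp(x) - 1)^2*exp(-2*x) + C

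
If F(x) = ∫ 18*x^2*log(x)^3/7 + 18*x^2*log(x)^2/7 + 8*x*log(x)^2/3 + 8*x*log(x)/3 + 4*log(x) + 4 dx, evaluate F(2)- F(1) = 48*log(2)^3/7 + 16*log(2)^2/3 + 8*log(2)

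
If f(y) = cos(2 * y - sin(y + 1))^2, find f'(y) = -2*sin(4*y - 2*sin(y + 1)) - sin(-3*y + 2*sin(y + 1) + 1)/2 + sin(5*y - 2*sin(y + 1) + 1)/2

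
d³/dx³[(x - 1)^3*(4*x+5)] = 96*x - 42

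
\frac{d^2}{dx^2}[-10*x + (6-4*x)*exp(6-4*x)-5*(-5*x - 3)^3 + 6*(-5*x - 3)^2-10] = (3750*x*exp(4*x - 6) - 64*x + 2550*exp(4*x - 6) + 128)*exp(6 - 4*x)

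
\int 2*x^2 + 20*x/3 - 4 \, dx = 2*x^3/3 + 10*x^2/3 - 4*x + C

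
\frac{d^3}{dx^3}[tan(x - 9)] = 6*tan(x - 9)^4 + 8*tan(x - 9)^2 + 2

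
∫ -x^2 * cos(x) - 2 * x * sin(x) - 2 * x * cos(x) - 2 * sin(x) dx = -x*(x + 2)*sin(x) + C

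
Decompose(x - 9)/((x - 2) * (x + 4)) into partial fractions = 13/(6*(x + 4)) - 7/(6*(x - 2))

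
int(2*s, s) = s^2 + C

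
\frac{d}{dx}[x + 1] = 1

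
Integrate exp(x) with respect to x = exp(x) + C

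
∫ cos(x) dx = sin(x) + C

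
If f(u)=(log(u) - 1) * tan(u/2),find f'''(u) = (3*u^3*log(u)*tan(u/2)^4 + 4*u^3*log(u)*tan(u/2)^2 + u^3*log(u) - 3*u^3*tan(u/2)^4 - 4*u^3*tan(u/2)^2 - u^3 + 6*u^2*tan(u/2)^3 + 6*u^2*tan(u/2) - 6*u*tan(u/2)^2 - 6*u + 8*tan(u/2))/(4*u^3)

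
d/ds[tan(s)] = cos(s)^(-2)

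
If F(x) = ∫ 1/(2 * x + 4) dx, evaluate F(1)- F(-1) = log(3)/2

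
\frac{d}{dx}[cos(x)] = -sin(x)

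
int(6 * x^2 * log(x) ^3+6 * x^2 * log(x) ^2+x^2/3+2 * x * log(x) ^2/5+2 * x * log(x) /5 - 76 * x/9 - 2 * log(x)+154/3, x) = x*(90*x^2*log(x)^3 + 5*x^2 + 9*x*log(x)^2 - 190*x - 90*log(x) + 2400)/45 + C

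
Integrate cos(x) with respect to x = sin(x) + C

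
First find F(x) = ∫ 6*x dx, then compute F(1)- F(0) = 3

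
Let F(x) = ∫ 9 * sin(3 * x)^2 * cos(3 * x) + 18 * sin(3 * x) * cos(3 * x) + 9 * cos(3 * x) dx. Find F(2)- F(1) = -(sin(3) + 1)^3 + (sin(6) + 1)^3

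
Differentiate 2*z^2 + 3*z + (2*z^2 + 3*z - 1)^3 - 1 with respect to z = 48*z^5 + 180*z^4 + 168*z^3 - 27*z^2 - 38*z + 12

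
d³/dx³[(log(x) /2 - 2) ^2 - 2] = (2*log(x) - 11)/(2*x^3)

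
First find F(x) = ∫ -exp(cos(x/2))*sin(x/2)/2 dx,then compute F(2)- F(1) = -exp(cos(1/2)) + exp(cos(1))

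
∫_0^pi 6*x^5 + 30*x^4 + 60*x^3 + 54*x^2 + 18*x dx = (-1 + (1 + pi)^3)^2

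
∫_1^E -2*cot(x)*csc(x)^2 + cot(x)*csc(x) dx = -csc(E) - csc(1)^2 + csc(1) + csc(E)^2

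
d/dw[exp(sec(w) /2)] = exp(sec(w)/2)*tan(w)*sec(w)/2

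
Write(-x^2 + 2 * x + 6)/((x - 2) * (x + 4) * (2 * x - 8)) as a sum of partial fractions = -3/(16*(x + 4)) - 1/(4*(x - 2)) - 1/(16*(x - 4))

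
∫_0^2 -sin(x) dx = -1 + cos(2)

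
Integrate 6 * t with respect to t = 3*t^2 + C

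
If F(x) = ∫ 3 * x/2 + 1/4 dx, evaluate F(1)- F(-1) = 1/2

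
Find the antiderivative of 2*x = x^2 + C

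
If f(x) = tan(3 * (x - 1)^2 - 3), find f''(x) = 72*x^2*tan(3*x^2 - 6*x)^3 + 72*x^2*tan(3*x^2 - 6*x) - 144*x*tan(3*x^2 - 6*x)^3 - 144*x*tan(3*x^2 - 6*x) + 72*tan(3*x^2 - 6*x)^3 + 6*tan(3*x^2 - 6*x)^2 + 72*tan(3*x^2 - 6*x) + 6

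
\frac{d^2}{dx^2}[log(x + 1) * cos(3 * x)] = -(9*x^2*log(x + 1)*cos(3*x) + 18*x*log(x + 1)*cos(3*x) + 6*x*sin(3*x) + 9*log(x + 1)*cos(3*x) + 6*sin(3*x) + cos(3*x))/(x^2 + 2*x + 1)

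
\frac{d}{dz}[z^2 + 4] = 2*z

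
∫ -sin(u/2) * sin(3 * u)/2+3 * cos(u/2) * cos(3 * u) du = sin(3*u)*cos(u/2) + C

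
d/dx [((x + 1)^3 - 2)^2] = 6*x^5 + 30*x^4 + 60*x^3 + 48*x^2 + 6*x - 6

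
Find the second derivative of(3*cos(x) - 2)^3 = -225*cos(x)/4 + 108*cos(2*x) - 243*cos(3*x)/4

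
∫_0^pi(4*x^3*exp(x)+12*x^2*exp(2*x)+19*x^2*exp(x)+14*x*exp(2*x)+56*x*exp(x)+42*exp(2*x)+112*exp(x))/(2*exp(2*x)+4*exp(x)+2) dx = -35/2 + 7*(pi^2/2 + 5 + 2*pi^3/7 + 3*pi)*exp(pi)/(1 + exp(pi))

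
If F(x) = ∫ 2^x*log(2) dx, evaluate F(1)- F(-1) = 3/2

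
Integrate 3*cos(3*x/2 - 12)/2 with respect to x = sin(3*x/2 - 12) + C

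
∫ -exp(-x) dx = exp(-x) + C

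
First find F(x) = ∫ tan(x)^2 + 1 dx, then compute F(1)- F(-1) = 2*tan(1)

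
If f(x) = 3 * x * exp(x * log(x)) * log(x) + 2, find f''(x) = (3*x^2*exp(x*log(x))*log(x)^3 + 6*x^2*exp(x*log(x))*log(x)^2 + 3*x^2*exp(x*log(x))*log(x) + 6*x*exp(x*log(x))*log(x)^2 + 15*x*exp(x*log(x))*log(x) + 6*x*exp(x*log(x)) + 3*exp(x*log(x)))/x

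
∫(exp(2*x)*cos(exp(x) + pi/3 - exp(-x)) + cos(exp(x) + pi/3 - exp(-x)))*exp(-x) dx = sin(2*sinh(x) + pi/3) + C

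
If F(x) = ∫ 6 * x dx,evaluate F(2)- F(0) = 12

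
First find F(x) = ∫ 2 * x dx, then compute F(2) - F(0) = 4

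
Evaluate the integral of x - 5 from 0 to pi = -18 + pi + 2*(-3 + pi/2)^2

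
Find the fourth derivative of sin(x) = sin(x)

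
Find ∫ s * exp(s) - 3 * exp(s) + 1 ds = (s - 4)*(exp(s) + 1) + C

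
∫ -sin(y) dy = cos(y) + C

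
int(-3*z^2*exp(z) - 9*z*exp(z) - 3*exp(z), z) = -3*z*(z + 1)*exp(z) + C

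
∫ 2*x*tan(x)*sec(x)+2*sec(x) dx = 2*x*sec(x) + C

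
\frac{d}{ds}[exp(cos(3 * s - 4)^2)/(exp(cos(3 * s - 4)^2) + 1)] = -6*exp(cos(3*s - 4)^2)*sin(3*s - 4)*cos(3*s - 4)/(exp(2*cos(3*s - 4)^2) + 2*exp(cos(3*s - 4)^2) + 1)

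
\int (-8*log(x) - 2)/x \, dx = 2*(-2*log(x) - 1)*log(x) + C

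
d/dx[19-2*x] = -2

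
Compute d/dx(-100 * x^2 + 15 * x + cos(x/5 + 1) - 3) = -200*x - sin(x/5 + 1)/5 + 15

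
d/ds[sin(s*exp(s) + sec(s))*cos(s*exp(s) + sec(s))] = 2*(s*exp(s) + exp(s) + sin(s)/cos(s)^2)*sin(s*exp(s) + pi/4 + 1/cos(s))*cos(s*exp(s) + pi/4 + 1/cos(s))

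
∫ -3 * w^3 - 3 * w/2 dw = -3*w^4/4 - 3*w^2/4 + C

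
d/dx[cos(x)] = -sin(x)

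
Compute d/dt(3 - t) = -1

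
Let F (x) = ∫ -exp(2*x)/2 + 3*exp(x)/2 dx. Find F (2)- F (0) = -exp(4)/4 - 5/4 + 3*exp(2)/2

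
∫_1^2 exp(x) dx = -E + exp(2)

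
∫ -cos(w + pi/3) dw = -sin(w + pi/3) + C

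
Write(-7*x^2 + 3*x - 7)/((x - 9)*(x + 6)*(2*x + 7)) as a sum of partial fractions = 413/(125*(2*x + 7)) - 277/(75*(x + 6)) - 547/(375*(x - 9))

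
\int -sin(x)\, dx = cos(x) + C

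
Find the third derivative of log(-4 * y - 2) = 16/(8*y^3 + 12*y^2 + 6*y + 1)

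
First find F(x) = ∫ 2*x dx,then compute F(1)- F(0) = 1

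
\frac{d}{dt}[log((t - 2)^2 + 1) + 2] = (2*t - 4)/(t^2 - 4*t + 5)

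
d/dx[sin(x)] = cos(x)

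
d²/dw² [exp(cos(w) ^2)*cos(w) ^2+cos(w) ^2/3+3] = 4*sin(w)^2/3 - 2/3 + 4*E*exp(-sin(w)^2)*sin(w)^6 - 20*E*exp(-sin(w)^2)*sin(w)^4 + 22*E*exp(-sin(w)^2)*sin(w)^2 - 4*E*exp(-sin(w)^2)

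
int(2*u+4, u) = u^2 + 4*u + C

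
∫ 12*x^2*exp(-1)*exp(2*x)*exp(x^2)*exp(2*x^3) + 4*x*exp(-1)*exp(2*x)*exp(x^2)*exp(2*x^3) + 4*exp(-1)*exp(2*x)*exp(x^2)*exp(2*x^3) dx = 2*exp(2*x^3 + x^2 + 2*x - 1) + C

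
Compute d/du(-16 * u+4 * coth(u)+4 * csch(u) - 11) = -(4*cosh(u) + 8*cosh(2*u) - 4)/sinh(u)^2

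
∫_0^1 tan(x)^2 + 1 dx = tan(1)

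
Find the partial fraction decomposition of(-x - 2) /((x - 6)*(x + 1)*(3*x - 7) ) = 39/(110*(3*x - 7)) - 1/(70*(x + 1)) - 8/(77*(x - 6))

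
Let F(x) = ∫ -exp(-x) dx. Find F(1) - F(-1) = -E*(exp(-1) + 1) + (1 + E)*exp(-1)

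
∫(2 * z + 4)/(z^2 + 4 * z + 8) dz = log((z + 2)^2 + 4) + C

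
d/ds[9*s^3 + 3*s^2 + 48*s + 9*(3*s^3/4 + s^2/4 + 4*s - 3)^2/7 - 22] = 243*s^5/56 + 135*s^4/56 + 873*s^3/28 + 243*s^2/14 + 303*s/7 + 120/7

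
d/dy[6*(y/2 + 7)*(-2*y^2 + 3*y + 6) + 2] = -18*y^2 - 150*y + 144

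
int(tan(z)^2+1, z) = tan(z) + C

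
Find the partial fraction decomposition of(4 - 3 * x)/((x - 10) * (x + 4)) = -8/(7*(x + 4)) - 13/(7*(x - 10))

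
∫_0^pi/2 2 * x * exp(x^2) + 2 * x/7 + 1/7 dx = -1 + pi/14 + pi^2/28 + exp(pi^2/4)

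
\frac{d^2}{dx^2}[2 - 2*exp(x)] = -2*exp(x)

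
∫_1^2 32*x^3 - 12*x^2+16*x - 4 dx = 112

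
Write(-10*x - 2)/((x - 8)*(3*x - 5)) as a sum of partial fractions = 56/(19*(3*x - 5)) - 82/(19*(x - 8))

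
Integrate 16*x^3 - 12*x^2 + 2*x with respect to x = 4*x^4 - 4*x^3 + x^2 + C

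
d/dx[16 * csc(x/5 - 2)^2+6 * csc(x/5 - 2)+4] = -2*(3 + 16/sin(x/5 - 2))*cos(x/5 - 2)/(5*sin(x/5 - 2)^2)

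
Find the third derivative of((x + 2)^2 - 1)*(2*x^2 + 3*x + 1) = 48*x + 66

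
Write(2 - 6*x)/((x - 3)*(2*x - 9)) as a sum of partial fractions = -50/(3*(2*x - 9)) + 16/(3*(x - 3))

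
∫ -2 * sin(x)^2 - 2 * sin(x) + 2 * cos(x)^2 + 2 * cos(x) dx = (sqrt(2)*sin(x + pi/4) + 1)^2 + C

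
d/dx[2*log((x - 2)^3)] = 6/(x - 2)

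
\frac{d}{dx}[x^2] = 2*x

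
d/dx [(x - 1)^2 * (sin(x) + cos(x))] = -x^2*sin(x) + x^2*cos(x) + 4*x*sin(x) - 3*sin(x) - cos(x)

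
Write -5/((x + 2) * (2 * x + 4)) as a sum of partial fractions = -5/(2*(x + 2)^2)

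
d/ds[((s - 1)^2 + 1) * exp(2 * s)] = 2*s^2*exp(2*s) - 2*s*exp(2*s) + 2*exp(2*s)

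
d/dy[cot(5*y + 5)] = -5/sin(5*y + 5)^2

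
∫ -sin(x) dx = cos(x) + C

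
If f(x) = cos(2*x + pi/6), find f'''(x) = 8*sin(2*x + pi/6)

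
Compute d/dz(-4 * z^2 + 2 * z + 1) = 2 - 8*z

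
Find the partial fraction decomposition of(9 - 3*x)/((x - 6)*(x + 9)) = -12/(5*(x + 9)) - 3/(5*(x - 6))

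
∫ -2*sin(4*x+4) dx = cos(4*x + 4)/2 + C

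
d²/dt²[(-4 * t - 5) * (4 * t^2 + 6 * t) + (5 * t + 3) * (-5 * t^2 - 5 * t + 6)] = -246*t - 168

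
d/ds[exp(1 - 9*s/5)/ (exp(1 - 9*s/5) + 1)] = -9*exp(36*s/5 - 1)/(10*exp(-1)*exp(36*s/5) + 5*exp(27*s/5) + 5*exp(-2)*exp(9*s))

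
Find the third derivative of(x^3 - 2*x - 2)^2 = 120*x^3 - 96*x - 24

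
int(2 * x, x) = x^2 + C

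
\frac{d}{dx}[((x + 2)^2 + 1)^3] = 6*x^5 + 60*x^4 + 252*x^3 + 552*x^2 + 630*x + 300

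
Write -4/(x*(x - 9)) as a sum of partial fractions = -4/(9*(x - 9)) + 4/(9*x)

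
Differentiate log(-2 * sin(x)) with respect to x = 1/tan(x)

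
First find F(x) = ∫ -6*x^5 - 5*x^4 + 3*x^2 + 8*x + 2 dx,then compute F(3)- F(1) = -908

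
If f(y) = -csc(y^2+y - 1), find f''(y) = (4*y^2 - 8*y^2/sin(y^2 + y - 1)^2 + 4*y - 8*y/sin(y^2 + y - 1)^2 + 1 + 2*cos(y^2 + y - 1)/sin(y^2 + y - 1) - 2/sin(y^2 + y - 1)^2)/sin(y^2 + y - 1)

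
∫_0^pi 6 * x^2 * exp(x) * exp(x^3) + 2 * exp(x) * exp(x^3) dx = -2 + 2*exp(pi + pi^3)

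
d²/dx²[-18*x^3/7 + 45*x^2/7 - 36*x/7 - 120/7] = 90/7 - 108*x/7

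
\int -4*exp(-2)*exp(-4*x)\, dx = exp(-4*x - 2) + C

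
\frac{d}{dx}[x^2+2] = 2*x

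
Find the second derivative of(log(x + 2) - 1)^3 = (-3*log(x + 2)^2 + 12*log(x + 2) - 9)/(x^2 + 4*x + 4)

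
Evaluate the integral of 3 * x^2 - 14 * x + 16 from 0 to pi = (-3 + pi)*(-2 + pi)^2 + 12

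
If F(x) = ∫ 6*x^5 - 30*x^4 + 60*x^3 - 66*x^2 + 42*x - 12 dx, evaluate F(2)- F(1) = -1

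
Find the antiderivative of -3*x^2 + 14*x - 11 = -x^3 + 7*x^2 - 11*x + C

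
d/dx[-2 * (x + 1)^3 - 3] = -6*x^2 - 12*x - 6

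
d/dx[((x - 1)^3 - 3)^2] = 6*x^5 - 30*x^4 + 60*x^3 - 78*x^2 + 66*x - 24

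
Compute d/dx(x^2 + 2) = 2*x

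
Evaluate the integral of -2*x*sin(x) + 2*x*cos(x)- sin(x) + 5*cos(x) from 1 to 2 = -5*sin(1) + 7*cos(2) - 5*cos(1) + 7*sin(2)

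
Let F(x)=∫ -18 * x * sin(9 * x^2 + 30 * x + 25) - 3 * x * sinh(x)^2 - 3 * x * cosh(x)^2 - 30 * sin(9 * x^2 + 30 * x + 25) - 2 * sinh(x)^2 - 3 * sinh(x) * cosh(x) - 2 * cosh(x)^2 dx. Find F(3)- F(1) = -11*sinh(6)/2 - cos(64) + cos(196) + 5*sinh(2)/2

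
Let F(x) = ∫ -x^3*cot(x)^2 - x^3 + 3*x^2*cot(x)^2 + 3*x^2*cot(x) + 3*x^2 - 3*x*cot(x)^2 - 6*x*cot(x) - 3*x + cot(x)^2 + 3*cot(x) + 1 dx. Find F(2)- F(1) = cot(2)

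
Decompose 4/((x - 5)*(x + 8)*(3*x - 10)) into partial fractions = -18/(85*(3*x - 10)) + 2/(221*(x + 8)) + 4/(65*(x - 5))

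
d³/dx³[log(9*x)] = 2/x^3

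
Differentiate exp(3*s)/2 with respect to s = 3*exp(3*s)/2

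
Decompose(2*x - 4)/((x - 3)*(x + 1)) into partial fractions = 3/(2*(x + 1)) + 1/(2*(x - 3))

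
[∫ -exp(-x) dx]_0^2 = -1 + exp(-2)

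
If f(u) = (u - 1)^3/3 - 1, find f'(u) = u^2 - 2*u + 1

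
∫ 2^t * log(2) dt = 2^t + C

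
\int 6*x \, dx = 3*x^2 + C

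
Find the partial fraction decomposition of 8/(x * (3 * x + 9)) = -8/(9*(x + 3)) + 8/(9*x)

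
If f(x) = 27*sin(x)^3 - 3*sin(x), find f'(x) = -81*cos(x)^3 + 78*cos(x)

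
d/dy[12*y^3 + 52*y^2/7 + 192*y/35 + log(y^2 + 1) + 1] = (1260*y^4 + 520*y^3 + 1452*y^2 + 590*y + 192)/(35*y^2 + 35)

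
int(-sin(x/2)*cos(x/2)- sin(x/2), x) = (cos(x/2) + 1)^2 + C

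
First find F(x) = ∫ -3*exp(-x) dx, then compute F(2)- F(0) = -3 + 3*exp(-2)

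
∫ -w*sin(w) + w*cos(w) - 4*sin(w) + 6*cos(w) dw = sqrt(2)*(w + 5)*sin(w + pi/4) + C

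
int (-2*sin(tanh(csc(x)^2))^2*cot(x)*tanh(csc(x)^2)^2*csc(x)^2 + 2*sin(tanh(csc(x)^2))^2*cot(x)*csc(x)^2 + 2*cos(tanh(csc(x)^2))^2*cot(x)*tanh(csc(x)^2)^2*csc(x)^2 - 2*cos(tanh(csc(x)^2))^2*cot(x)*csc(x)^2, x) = sin(2*tanh(sin(x)^(-2)))/2 + C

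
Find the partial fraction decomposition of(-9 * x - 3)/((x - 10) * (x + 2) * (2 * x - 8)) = 5/(48*(x + 2)) + 13/(24*(x - 4)) - 31/(48*(x - 10))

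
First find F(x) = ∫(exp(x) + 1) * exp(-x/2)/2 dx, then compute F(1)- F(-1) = -2*exp(-1/2) + 2*exp(1/2)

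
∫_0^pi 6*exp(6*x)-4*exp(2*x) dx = -2*exp(2*pi) + 1 + exp(6*pi)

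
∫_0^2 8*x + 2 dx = 20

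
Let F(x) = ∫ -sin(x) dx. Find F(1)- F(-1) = 0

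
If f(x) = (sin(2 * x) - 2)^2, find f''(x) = -8*sin(2*x)^2 + 16*sin(2*x) + 8*cos(2*x)^2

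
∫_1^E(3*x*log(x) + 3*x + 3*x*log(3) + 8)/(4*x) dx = -11*log(3)/4 + (2 + 3*E/4)*log(3*E)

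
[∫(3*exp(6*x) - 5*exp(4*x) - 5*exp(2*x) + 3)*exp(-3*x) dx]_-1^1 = -4*E + 4*exp(-1) + (E - exp(-1))^3 - (-E + exp(-1))^3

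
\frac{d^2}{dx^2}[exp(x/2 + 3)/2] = exp(x/2 + 3)/8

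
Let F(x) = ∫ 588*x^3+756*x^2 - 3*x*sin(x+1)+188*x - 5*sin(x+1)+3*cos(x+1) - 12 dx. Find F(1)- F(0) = 8*cos(2) - 5*cos(1) + 481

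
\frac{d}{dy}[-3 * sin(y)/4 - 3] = -3*cos(y)/4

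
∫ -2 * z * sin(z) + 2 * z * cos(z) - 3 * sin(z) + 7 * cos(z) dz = sqrt(2)*(2*z + 5)*sin(z + pi/4) + C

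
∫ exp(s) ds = exp(s) + C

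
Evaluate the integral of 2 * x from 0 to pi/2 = pi^2/4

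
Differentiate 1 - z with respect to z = -1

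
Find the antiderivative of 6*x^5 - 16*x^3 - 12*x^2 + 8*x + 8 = x^6 - 4*x^4 - 4*x^3 + 4*x^2 + 8*x + C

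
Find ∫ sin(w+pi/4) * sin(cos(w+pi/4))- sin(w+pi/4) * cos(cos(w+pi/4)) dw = sin(cos(w + pi/4)) + cos(cos(w + pi/4)) + C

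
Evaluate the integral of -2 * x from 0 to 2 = -4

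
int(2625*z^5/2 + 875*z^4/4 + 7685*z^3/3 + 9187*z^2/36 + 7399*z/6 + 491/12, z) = 875*z^6/4 + 175*z^5/4 + 7685*z^4/12 + 9187*z^3/108 + 7399*z^2/12 + 491*z/12 + C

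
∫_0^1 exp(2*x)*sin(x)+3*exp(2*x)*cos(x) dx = -1 + (cos(1) + sin(1))*exp(2)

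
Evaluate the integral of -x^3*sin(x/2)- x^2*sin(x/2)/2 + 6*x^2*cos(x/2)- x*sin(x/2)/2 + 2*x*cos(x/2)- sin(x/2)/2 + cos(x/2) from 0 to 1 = -1 + 5*cos(1/2)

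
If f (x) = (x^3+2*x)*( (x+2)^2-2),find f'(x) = 5*x^4 + 16*x^3 + 12*x^2 + 16*x + 4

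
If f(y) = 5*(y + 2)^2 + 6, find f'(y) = 10*y + 20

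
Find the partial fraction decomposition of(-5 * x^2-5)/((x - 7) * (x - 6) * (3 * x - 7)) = -145/(77*(3*x - 7)) + 185/(11*(x - 6)) - 125/(7*(x - 7))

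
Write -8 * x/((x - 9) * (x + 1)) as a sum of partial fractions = -4/(5*(x + 1)) - 36/(5*(x - 9))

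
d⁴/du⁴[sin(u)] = sin(u)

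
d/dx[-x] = -1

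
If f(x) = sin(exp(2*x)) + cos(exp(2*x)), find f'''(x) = 8*sqrt(2)*(-exp(4*x)*cos(exp(2*x) + pi/4) - 3*exp(2*x)*sin(exp(2*x) + pi/4) + cos(exp(2*x) + pi/4))*exp(2*x)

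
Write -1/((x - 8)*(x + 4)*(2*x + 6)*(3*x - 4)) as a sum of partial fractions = 27/(8320*(3*x - 4)) + 1/(384*(x + 4)) - 1/(286*(x + 3)) - 1/(5280*(x - 8))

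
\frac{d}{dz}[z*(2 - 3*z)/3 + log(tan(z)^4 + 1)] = 2*(-3*z*tan(z)^4 - 3*z + 6*tan(z)^5 + tan(z)^4 + 6*tan(z)^3 + 1)/(3*(tan(z)^4 + 1))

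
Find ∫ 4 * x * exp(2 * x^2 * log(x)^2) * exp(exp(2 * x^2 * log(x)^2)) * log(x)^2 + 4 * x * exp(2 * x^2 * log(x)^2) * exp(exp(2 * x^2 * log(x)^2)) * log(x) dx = exp(exp(2*x^2*log(x)^2)) + C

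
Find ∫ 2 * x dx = x^2 + C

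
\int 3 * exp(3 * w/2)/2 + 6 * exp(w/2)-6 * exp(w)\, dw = (exp(w/2) - 2)^3 + C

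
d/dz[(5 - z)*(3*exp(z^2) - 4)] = -6*z^2*exp(z^2) + 30*z*exp(z^2) - 3*exp(z^2) + 4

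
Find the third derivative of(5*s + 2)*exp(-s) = (13 - 5*s)*exp(-s)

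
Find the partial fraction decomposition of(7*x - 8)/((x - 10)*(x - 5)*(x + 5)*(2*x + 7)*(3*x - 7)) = 135/(28336*(3*x - 7)) + 104/(9639*(2*x + 7)) - 43/(9900*(x + 5)) - 27/(6800*(x - 5)) + 62/(46575*(x - 10))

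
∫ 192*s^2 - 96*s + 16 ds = 64*s^3 - 48*s^2 + 16*s + C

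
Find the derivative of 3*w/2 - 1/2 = 3/2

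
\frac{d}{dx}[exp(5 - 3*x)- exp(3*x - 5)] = (-3*exp(6*x - 10) - 3)*exp(5 - 3*x)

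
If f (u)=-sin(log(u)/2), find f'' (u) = (sin(log(u)/2) + 2*cos(log(u)/2))/(4*u^2)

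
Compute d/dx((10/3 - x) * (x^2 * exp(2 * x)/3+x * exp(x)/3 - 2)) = -2*x^3*exp(2*x)/3 + 11*x^2*exp(2*x)/9 - x^2*exp(x)/3 + 20*x*exp(2*x)/9 + 4*x*exp(x)/9 + 10*exp(x)/9 + 2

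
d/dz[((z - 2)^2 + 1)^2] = 4*z^3 - 24*z^2 + 52*z - 40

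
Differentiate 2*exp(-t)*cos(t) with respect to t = (-2*sin(t) - 2*cos(t))*exp(-t)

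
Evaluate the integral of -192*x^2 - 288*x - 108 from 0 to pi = (-4*pi - 3)^3 + 27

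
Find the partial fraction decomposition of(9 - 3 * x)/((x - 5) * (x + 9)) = -18/(7*(x + 9)) - 3/(7*(x - 5))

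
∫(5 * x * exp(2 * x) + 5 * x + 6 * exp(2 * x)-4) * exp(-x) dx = 2*(5*x + 1)*sinh(x) + C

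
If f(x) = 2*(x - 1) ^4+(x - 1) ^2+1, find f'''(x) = 48*x - 48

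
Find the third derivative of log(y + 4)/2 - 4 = 1/(y^3 + 12*y^2 + 48*y + 64)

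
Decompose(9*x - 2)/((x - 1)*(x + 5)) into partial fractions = 47/(6*(x + 5)) + 7/(6*(x - 1))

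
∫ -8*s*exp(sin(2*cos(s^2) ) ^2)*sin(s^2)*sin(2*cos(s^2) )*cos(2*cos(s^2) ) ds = exp(sin(2*cos(s^2))^2) + C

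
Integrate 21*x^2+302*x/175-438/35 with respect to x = 7*x^3 + 151*x^2/175 - 438*x/35 + C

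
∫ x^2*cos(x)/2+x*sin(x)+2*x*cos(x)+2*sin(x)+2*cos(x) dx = (x + 2)^2*sin(x)/2 + C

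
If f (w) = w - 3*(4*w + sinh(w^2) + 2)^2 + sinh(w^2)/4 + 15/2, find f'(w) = -48*w^2*cosh(w^2) - 6*w*sinh(2*w^2) - 47*w*cosh(w^2)/2 - 96*w - 24*sinh(w^2) - 47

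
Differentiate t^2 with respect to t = 2*t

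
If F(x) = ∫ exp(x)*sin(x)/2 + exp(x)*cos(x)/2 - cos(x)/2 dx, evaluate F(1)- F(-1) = (-1 + E)^2*exp(-1)*sin(1)/2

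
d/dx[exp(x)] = exp(x)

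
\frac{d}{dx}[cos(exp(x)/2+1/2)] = -exp(x)*sin((exp(x) + 1)/2)/2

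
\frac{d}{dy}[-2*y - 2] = -2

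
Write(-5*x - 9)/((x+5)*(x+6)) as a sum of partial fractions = -21/(x + 6) + 16/(x + 5)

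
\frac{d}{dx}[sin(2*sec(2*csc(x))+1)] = -4*cos(2*sec(2*csc(x)) + 1)*tan(2*csc(x))*cot(x)*csc(x)*sec(2*csc(x))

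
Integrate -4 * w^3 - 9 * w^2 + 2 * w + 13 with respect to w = -w^4 - 3*w^3 + w^2 + 13*w + C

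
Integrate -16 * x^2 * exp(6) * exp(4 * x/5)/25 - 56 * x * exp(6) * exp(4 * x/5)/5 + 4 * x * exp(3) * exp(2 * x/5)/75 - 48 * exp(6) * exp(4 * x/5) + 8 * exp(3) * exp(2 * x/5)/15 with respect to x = (2*x/15 + 1)*(-3*(2*x + 15)*exp(4*x/5 + 6) + exp(2*x/5 + 3)) + C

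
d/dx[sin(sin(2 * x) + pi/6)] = 2*cos(2*x)*cos(sin(2*x) + pi/6)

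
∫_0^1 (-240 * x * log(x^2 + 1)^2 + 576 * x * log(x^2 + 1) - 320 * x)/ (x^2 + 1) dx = -64 + 5*(2 - 2*log(2))^3 + 6*(2 - 2*log(2))^2 + 8*log(2)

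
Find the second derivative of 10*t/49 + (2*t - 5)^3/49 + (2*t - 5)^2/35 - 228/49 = 48*t/49 - 544/245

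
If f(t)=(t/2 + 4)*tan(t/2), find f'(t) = t/(4*cos(t/2)^2) + tan(t/2)/2 + 2/cos(t/2)^2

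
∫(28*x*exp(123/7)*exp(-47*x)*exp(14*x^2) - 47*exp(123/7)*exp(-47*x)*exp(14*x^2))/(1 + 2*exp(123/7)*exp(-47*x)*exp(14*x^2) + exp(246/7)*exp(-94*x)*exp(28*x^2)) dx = exp(14*x^2 + 123/7)/(exp(47*x) + exp(14*x^2 + 123/7)) + C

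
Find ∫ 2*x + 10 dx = x^2 + 10*x + C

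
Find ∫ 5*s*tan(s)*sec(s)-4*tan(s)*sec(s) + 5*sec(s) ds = (5*s - 4)*sec(s) + C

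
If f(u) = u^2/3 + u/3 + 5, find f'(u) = 2*u/3 + 1/3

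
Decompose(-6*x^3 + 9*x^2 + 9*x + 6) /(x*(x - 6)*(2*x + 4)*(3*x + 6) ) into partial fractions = -9/(16*(x + 2)) + 3/(4*(x + 2)^2) - 19/(48*(x - 6)) - 1/(24*x)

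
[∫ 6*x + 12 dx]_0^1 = 15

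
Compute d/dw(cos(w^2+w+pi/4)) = -(2*w + 1)*sin(w^2 + w + pi/4)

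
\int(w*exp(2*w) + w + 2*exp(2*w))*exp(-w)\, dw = 2*(w + 1)*sinh(w) + C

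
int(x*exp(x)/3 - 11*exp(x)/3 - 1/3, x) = (x - 12)*(exp(x) - 1)/3 + C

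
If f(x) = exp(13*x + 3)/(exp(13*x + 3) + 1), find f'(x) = 13*exp(13*x + 3)/(exp(6)*exp(26*x) + 2*exp(3)*exp(13*x) + 1)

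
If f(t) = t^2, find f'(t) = 2*t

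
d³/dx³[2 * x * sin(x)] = -2*x*cos(x) - 6*sin(x)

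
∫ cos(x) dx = sin(x) + C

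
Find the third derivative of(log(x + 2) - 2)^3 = (6*log(x + 2)^2 - 42*log(x + 2) + 66)/(x^3 + 6*x^2 + 12*x + 8)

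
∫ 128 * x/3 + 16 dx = 64*x^2/3 + 16*x + C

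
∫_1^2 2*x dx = 3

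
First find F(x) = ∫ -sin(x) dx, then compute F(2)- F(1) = -cos(1) + cos(2)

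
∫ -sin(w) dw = cos(w) + C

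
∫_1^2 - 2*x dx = -3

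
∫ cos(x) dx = sin(x) + C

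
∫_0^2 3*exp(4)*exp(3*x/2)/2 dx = -exp(4) + exp(7)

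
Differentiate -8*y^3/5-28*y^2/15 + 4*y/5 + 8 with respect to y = -24*y^2/5 - 56*y/15 + 4/5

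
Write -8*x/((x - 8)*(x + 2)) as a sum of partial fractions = -8/(5*(x + 2)) - 32/(5*(x - 8))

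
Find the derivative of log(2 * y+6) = 1/(y + 3)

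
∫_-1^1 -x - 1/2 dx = -1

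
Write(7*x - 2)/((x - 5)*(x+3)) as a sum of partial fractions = 23/(8*(x + 3)) + 33/(8*(x - 5))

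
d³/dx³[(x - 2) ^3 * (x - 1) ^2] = 60*x^2 - 192*x + 150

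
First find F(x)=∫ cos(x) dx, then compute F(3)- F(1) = -sin(1) + sin(3)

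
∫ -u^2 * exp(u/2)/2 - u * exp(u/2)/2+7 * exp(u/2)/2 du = (-u^2 + 3*u + 1)*exp(u/2) + C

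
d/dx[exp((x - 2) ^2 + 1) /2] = x*exp(x^2 - 4*x + 5) - 2*exp(x^2 - 4*x + 5)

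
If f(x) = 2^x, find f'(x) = 2^x*log(2)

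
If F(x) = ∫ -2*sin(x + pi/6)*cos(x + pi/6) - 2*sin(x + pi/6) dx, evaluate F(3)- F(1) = -(cos(pi/6 + 1) + 1)^2 + (cos(pi/6 + 3) + 1)^2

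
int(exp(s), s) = exp(s) + C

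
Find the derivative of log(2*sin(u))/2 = 1/(2*tan(u))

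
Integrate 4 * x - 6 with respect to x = 2*x^2 - 6*x + C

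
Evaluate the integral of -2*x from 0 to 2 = -4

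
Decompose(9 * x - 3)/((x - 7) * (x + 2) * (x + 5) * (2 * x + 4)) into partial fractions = 2/(9*(x + 5)) - 41/(162*(x + 2)) + 7/(18*(x + 2)^2) + 5/(162*(x - 7))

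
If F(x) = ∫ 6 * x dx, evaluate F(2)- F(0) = 12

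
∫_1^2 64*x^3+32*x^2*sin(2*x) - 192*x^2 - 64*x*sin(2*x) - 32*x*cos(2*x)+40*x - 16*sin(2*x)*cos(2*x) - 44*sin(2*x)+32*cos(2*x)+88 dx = -60 + 20*cos(4) + 2*cos(8) - 38*cos(2)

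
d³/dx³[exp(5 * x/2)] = 125*exp(5*x/2)/8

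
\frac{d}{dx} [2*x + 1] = 2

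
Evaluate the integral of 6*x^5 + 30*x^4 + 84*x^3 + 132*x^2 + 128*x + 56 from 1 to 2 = 1120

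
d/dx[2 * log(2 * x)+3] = 2/x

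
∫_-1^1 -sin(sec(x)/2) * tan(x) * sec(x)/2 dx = 0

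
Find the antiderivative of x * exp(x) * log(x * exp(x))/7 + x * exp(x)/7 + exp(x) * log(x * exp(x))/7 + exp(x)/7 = x*(x + log(x))*exp(x)/7 + C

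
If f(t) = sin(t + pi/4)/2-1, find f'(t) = cos(t + pi/4)/2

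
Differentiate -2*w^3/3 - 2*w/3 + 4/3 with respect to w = -2*w^2 - 2/3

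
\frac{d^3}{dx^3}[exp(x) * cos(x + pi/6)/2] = -sqrt(2)*exp(x)*sin(x + 5*pi/12)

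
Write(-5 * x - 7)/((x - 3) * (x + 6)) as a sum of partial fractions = -23/(9*(x + 6)) - 22/(9*(x - 3))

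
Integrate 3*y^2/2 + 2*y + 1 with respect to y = y^3/2 + y^2 + y + C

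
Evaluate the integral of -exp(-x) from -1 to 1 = -E + exp(-1)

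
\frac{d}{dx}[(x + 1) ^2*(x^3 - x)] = 5*x^4 + 8*x^3 - 4*x - 1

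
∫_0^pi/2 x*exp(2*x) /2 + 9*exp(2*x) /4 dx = -1 + (pi/8 + 1)*exp(pi)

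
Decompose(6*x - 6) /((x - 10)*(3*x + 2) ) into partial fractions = 15/(16*(3*x + 2)) + 27/(16*(x - 10))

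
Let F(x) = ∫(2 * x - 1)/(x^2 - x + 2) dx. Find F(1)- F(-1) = -log(2)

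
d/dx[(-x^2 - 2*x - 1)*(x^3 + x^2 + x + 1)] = -5*x^4 - 12*x^3 - 12*x^2 - 8*x - 3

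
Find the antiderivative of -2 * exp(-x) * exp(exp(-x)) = 2*exp(exp(-x)) + C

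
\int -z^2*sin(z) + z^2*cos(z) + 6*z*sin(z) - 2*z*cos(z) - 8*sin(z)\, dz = sqrt(2)*(z - 2)^2*sin(z + pi/4) + C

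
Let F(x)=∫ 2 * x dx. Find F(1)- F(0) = 1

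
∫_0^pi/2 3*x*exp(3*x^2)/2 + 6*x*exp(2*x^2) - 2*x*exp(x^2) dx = -exp(pi^2/4) - 3/4 + 3*exp(pi^2/2)/2 + exp(3*pi^2/4)/4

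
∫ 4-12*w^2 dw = -4*w^3 + 4*w + C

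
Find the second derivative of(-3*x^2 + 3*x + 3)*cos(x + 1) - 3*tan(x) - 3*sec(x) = 3*x^2*cos(x + 1) + 12*x*sin(x + 1) - 3*x*cos(x + 1) - 6*sin(x + 1) - 9*cos(x + 1) - 6*tan(x)^3 - 6*tan(x)^2*sec(x) - 6*tan(x) - 3*sec(x)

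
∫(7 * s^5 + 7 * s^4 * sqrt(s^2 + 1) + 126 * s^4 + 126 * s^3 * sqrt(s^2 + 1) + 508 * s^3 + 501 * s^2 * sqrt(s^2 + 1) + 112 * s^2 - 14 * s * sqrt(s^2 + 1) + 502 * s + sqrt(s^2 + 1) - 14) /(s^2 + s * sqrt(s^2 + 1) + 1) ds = 7*s^2*(s + 12)^2/4 - 3*s^2/2 - 14*s + log(s + sqrt(s^2 + 1)) + C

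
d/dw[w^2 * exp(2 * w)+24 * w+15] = 2*w^2*exp(2*w) + 2*w*exp(2*w) + 24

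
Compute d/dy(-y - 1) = -1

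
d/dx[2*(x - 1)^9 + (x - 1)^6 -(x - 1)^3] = 18*x^8 - 144*x^7 + 504*x^6 - 1002*x^5 + 1230*x^4 - 948*x^3 + 441*x^2 - 108*x + 9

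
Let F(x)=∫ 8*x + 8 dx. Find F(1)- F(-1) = 16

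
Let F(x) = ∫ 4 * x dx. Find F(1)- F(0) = 2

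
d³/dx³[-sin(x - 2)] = cos(x - 2)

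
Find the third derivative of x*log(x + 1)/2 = (-x - 3)/(2*x^3 + 6*x^2 + 6*x + 2)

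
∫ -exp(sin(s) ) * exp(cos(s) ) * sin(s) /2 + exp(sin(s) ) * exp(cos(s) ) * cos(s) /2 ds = exp(sqrt(2)*sin(s + pi/4))/2 + C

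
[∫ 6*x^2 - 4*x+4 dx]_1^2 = 12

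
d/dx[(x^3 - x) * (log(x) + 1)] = 3*x^2*log(x) + 4*x^2 - log(x) - 2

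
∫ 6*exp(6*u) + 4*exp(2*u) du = (exp(4*u) + 2)*exp(2*u) + C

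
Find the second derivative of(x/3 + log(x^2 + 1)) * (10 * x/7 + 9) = (20*x^4 + 60*x^3 - 338*x^2 + 180*x + 398)/(21*x^4 + 42*x^2 + 21)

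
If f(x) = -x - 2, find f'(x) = -1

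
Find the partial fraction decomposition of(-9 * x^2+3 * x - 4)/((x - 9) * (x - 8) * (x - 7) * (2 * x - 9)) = 1382/(315*(2*x - 9)) - 212/(5*(x - 7)) + 556/(7*(x - 8)) - 353/(9*(x - 9))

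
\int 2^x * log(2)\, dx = 2^x + C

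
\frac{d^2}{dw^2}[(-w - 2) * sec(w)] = (w - 2*w/cos(w)^2 - 2*sin(w)/cos(w) + 2 - 4/cos(w)^2)/cos(w)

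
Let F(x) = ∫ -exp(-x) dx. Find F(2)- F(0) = -1 + exp(-2)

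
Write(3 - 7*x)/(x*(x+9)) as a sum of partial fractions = -22/(3*(x + 9)) + 1/(3*x)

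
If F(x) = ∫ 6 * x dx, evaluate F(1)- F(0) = 3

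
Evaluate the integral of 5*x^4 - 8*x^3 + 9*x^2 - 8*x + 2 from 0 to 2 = 12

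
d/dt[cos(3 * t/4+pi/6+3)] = -3*sin(3*t/4 + pi/6 + 3)/4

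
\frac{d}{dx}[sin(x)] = cos(x)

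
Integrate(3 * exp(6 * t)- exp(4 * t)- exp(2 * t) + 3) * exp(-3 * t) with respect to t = -2*sinh(t) + 2*sinh(3*t) + C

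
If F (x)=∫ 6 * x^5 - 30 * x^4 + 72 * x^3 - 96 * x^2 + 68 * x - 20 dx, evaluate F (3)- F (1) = 116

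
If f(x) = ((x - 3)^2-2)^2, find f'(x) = 4*x^3 - 36*x^2 + 100*x - 84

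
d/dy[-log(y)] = -1/y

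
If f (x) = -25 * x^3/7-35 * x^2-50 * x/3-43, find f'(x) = -75*x^2/7 - 70*x - 50/3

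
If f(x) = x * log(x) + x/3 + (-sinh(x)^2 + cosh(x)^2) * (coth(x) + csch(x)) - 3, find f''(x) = (x/sinh(x) + 2*x*cosh(x)/sinh(x)^3 + 2*x/sinh(x)^3 + 1)/x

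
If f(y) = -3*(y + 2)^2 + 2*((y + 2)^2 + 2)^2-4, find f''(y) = 24*y^2 + 96*y + 106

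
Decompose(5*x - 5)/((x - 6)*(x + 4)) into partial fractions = 5/(2*(x + 4)) + 5/(2*(x - 6))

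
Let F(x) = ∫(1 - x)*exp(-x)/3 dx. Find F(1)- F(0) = exp(-1)/3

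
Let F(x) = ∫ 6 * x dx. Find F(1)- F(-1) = 0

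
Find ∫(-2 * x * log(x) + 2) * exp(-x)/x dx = 2*exp(-x)*log(x) + C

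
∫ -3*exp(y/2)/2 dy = -3*exp(y/2) + C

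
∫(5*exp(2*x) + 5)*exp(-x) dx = 10*sinh(x) + C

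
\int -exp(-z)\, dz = exp(-z) + C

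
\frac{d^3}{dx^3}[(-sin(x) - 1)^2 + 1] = -2*(4*sin(x) + 1)*cos(x)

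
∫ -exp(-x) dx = exp(-x) + C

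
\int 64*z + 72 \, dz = 32*z^2 + 72*z + C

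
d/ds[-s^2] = -2*s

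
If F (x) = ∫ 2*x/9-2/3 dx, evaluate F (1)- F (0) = -5/9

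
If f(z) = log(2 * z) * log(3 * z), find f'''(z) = (4*log(z) - 6 + 2*log(2) + 2*log(3))/z^3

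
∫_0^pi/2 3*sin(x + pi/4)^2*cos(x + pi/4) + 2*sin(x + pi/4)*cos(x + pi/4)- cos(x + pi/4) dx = 0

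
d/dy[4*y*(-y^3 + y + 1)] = -16*y^3 + 8*y + 4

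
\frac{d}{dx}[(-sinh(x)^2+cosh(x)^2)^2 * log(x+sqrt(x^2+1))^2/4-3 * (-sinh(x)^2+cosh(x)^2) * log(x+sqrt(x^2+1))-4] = (x*log(x + sqrt(x^2 + 1)) - 6*x + sqrt(x^2 + 1)*log(x + sqrt(x^2 + 1)) - 6*sqrt(x^2 + 1))/(2*x^2 + 2*x*sqrt(x^2 + 1) + 2)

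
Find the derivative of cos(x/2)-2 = -sin(x/2)/2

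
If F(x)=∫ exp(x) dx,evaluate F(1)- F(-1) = E - exp(-1)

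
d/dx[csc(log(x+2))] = -cot(log(x + 2))*csc(log(x + 2))/(x + 2)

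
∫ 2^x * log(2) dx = 2^x + C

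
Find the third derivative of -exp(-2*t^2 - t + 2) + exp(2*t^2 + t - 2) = (64*t^3*exp(4*t^2 + 2*t - 4) + 64*t^3 + 48*t^2*exp(4*t^2 + 2*t - 4) + 48*t^2 + 60*t*exp(4*t^2 + 2*t - 4) - 36*t + 13*exp(4*t^2 + 2*t - 4) - 11)*exp(-2*t^2 - t + 2)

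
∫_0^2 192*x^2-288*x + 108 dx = 152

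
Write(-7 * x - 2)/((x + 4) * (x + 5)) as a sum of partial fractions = -33/(x + 5) + 26/(x + 4)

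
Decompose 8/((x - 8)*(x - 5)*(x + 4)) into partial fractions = 2/(27*(x + 4)) - 8/(27*(x - 5)) + 2/(9*(x - 8))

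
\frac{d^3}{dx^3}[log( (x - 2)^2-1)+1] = (4*x^3 - 24*x^2 + 60*x - 56)/(x^6 - 12*x^5 + 57*x^4 - 136*x^3 + 171*x^2 - 108*x + 27)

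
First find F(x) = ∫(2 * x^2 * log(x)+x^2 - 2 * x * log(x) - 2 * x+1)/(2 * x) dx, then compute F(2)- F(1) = log(2)/2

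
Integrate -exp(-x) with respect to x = exp(-x) + C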